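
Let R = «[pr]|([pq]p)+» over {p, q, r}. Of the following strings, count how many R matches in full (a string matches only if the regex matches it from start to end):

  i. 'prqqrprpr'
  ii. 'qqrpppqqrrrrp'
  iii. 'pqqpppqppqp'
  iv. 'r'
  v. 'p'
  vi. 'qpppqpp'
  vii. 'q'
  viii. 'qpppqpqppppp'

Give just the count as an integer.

i → no match
ii → no match
iii → no match
iv → match
v → match
vi → no match
vii → no match
viii → match
Total matched: 3

3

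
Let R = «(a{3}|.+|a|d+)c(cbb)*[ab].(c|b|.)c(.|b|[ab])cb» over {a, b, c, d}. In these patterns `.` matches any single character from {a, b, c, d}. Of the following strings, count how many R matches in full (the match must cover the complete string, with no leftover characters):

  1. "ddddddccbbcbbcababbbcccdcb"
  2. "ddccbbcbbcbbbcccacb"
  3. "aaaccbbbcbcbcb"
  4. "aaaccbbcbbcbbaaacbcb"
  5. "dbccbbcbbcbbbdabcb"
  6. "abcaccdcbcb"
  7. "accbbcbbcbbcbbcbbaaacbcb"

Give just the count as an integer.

4

1 → no match
2 → match
3 → match
4 → match
5 → no match
6 → no match
7 → match
Total matched: 4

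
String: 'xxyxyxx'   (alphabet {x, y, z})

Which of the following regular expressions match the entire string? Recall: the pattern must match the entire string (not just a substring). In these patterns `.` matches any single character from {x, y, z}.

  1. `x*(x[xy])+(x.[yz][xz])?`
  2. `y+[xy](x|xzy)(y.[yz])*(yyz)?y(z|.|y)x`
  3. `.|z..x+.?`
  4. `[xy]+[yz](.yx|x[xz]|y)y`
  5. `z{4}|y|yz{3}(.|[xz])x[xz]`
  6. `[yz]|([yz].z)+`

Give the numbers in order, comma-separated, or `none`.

1 → match
2 → no match — must start with 'y'
3 → no match
4 → no match — must end with 'y'
5 → no match
6 → no match

1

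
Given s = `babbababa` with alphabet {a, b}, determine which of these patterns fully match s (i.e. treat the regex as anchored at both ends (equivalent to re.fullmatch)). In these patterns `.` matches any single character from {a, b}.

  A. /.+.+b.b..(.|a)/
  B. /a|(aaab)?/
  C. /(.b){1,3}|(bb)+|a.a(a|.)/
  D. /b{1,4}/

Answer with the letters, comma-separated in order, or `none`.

A → match
B → no match
C → no match
D → no match — must end with `b`

A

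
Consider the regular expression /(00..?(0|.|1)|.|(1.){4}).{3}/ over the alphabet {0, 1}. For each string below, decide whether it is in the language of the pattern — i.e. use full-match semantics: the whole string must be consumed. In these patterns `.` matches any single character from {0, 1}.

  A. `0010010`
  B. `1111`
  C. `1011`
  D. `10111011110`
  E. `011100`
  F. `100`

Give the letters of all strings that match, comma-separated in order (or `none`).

A, B, C, D

A → match
B → match
C → match
D → match
E → no match
F → no match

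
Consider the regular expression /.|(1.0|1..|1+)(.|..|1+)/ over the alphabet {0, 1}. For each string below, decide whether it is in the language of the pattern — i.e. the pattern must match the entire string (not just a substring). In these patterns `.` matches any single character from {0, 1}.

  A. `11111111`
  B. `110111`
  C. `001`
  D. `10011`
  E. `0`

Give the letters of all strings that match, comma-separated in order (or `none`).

A. `11111111` → match
B. `110111` → match
C. `001` → no match
D. `10011` → match
E. `0` → match

A, B, D, E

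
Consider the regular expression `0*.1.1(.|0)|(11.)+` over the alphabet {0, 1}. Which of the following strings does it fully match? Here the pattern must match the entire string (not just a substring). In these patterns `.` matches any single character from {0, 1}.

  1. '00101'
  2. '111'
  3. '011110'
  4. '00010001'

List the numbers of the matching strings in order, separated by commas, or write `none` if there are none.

2, 3

1 → no match
2 → match
3 → match
4 → no match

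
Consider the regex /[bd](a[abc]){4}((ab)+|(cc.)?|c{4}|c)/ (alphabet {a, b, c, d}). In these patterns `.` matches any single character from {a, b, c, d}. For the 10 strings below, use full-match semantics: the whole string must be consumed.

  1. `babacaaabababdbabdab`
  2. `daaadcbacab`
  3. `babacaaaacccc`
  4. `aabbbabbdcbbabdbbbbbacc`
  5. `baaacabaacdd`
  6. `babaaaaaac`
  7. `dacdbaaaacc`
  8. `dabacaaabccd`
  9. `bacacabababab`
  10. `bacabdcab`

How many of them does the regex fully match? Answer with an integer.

1 → no match
2 → no match
3 → match
4 → no match
5 → no match
6 → match
7 → no match
8 → match
9 → match
10 → no match
Total matched: 4

4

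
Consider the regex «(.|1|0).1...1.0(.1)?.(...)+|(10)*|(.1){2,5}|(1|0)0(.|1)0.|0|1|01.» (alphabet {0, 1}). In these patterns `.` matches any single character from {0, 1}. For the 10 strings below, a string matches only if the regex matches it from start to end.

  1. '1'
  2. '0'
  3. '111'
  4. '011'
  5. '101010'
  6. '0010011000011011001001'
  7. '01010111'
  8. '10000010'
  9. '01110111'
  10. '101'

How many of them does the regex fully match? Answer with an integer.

7

1 → match
2 → match
3 → no match
4 → match
5 → match
6 → match
7 → match
8 → no match
9 → match
10 → no match
Total matched: 7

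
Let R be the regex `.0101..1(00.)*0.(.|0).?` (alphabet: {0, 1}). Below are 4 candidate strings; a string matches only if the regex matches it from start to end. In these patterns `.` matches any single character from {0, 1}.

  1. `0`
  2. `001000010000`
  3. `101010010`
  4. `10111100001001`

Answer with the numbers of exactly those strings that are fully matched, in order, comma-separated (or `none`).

1 → no match
2 → no match
3 → no match
4 → no match

none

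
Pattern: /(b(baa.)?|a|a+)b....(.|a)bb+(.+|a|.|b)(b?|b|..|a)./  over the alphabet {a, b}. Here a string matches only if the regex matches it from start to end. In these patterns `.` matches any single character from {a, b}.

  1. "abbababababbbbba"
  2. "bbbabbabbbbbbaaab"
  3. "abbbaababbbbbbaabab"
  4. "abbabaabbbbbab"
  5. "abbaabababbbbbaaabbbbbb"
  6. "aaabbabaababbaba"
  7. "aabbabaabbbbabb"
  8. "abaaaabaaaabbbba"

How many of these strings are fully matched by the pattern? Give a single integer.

3

1 → no match
2 → match
3 → no match
4 → match
5 → no match
6 → no match
7 → match
8 → no match
Total matched: 3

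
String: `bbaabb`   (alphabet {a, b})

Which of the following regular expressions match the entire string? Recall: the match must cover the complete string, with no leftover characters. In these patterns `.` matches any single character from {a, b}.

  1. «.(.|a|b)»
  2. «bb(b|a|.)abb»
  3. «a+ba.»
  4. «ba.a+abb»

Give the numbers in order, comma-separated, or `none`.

1 → no match
2 → match
3 → no match — must start with `a`
4 → no match — must start with `ba`

2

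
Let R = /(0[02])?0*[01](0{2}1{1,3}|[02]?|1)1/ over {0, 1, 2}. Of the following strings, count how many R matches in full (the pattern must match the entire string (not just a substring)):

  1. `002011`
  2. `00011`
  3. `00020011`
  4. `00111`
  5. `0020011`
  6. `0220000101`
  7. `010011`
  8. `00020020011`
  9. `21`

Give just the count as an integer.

1 → no match
2 → match
3 → no match
4 → match
5 → no match
6 → no match
7 → match
8 → no match
9 → no match
Total matched: 3

3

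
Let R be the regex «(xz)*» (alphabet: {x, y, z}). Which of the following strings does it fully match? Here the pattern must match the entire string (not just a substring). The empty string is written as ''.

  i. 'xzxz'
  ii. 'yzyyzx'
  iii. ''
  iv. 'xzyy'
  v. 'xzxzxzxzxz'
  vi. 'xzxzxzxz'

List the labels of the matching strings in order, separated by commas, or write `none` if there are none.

i → match
ii → no match
iii → match
iv → no match
v → match
vi → match

i, iii, v, vi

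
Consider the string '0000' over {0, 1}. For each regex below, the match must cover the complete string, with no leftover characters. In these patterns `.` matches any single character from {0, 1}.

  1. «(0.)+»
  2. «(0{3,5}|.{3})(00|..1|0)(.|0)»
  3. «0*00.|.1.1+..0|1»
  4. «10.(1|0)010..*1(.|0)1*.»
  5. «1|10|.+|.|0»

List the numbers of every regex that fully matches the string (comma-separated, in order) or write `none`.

1, 3, 5

1 → match
2 → no match
3 → match
4 → no match — must start with '10'
5 → match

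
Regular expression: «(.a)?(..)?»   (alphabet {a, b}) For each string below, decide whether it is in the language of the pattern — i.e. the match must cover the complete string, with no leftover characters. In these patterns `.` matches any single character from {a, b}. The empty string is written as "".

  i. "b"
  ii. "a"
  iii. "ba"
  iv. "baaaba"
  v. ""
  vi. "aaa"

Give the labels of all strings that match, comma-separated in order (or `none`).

i → no match
ii → no match
iii → match
iv → no match
v → match
vi → no match

iii, v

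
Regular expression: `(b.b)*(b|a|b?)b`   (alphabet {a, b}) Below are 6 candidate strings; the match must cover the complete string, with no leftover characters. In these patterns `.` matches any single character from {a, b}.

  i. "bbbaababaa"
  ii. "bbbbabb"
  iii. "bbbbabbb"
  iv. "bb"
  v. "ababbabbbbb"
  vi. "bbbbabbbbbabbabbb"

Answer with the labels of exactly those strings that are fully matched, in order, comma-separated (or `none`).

i → no match — must end with "b"
ii → match
iii → match
iv → match
v → no match
vi → match

ii, iii, iv, vi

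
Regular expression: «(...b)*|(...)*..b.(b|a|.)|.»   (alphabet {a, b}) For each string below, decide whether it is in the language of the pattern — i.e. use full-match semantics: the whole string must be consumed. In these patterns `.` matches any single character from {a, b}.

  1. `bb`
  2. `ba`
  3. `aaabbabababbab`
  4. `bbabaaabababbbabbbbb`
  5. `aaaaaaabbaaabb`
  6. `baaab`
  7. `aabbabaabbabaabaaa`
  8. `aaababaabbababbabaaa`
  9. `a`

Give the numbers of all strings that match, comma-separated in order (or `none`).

1 → no match
2 → no match
3 → match
4 → match
5 → no match
6 → no match
7 → no match
8 → no match
9 → match

3, 4, 9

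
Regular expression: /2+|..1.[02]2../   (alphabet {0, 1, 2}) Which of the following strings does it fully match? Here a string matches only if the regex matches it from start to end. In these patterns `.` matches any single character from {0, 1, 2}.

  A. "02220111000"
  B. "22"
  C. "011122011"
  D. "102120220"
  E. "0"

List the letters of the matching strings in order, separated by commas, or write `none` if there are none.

B

A → no match
B → match
C → no match
D → no match
E → no match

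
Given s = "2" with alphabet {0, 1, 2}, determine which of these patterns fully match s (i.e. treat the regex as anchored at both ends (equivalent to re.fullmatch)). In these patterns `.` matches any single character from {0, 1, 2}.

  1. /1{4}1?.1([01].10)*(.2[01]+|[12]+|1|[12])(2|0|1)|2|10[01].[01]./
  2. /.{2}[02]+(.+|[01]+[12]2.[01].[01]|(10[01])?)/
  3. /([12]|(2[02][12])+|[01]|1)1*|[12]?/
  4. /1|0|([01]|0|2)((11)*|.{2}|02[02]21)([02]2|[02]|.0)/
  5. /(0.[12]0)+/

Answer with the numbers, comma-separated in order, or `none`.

1, 3

1 → match
2 → no match
3 → match
4 → no match
5 → no match — must start with "0"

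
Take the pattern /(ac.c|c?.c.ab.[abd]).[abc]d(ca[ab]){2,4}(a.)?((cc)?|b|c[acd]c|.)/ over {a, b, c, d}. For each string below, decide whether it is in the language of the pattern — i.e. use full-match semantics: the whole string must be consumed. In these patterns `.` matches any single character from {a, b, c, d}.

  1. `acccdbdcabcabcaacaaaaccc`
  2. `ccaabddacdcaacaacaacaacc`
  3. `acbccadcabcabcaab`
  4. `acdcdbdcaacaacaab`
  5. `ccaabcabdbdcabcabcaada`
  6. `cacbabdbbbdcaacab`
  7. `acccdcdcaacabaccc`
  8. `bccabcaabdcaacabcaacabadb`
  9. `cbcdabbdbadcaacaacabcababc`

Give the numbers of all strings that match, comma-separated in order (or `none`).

1 → match
2 → match
3 → match
4 → match
5 → no match
6 → match
7 → match
8 → match
9 → match

1, 2, 3, 4, 6, 7, 8, 9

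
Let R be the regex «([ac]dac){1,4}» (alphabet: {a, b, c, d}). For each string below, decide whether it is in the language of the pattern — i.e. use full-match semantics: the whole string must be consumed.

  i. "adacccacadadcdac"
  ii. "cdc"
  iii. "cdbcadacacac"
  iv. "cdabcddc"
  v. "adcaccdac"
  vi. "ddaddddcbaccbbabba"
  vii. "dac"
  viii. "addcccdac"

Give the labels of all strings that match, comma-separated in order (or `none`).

none

i → no match
ii. "cdc" → no match — must end with "dac"
iii. "cdbcadacacac" → no match — must end with "dac"
iv. "cdabcddc" → no match — must end with "dac"
v. "adcaccdac" → no match
vi → no match — must end with "dac"
vii. "dac" → no match
viii. "addcccdac" → no match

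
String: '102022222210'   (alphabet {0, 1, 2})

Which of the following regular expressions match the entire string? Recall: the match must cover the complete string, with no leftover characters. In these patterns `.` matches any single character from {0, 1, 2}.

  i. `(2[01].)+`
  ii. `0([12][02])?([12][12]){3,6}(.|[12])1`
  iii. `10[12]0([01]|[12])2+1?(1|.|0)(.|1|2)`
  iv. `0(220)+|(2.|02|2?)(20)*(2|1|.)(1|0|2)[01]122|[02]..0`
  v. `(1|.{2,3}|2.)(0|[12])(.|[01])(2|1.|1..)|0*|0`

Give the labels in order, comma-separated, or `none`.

i → no match — must start with '2'
ii → no match — must start with '0'
iii → match
iv → no match
v → no match

iii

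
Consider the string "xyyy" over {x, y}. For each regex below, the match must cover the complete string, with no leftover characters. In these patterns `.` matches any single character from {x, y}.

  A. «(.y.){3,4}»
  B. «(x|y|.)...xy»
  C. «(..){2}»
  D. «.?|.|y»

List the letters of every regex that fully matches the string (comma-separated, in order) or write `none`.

A → no match
B → no match — must end with "xy"
C → match
D → no match

C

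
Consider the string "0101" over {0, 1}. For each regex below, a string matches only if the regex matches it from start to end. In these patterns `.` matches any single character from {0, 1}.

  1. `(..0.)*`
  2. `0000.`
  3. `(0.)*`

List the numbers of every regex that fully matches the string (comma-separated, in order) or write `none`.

1, 3

1 → match
2 → no match — must start with "0000"
3 → match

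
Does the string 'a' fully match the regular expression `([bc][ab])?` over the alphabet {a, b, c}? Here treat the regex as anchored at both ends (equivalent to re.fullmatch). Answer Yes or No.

No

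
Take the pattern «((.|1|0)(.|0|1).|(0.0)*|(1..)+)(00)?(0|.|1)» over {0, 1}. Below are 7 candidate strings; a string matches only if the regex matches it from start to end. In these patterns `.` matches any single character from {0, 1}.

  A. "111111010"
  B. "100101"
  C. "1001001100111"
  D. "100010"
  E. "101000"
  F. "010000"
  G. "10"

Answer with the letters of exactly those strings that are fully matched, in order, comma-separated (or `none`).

A → no match
B → no match
C → no match
D → no match
E → match
F → match
G → no match

E, F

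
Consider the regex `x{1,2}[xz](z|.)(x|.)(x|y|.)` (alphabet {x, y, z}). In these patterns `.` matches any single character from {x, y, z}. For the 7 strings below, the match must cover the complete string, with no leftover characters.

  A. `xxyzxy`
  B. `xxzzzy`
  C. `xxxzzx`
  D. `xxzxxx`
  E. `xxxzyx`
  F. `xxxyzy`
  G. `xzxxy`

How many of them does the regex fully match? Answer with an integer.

6

A → no match
B → match
C → match
D → match
E → match
F → match
G → match
Total matched: 6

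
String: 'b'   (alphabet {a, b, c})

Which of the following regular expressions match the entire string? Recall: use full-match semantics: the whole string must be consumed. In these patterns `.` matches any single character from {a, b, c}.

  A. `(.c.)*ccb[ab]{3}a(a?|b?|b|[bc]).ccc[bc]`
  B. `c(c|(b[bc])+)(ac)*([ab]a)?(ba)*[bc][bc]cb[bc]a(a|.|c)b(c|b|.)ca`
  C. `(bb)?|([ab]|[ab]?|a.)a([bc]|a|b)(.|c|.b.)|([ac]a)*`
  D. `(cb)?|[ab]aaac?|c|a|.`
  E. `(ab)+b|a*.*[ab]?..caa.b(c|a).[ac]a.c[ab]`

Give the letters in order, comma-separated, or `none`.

D

A → no match
B → no match — must start with 'c'
C → no match
D → match
E → no match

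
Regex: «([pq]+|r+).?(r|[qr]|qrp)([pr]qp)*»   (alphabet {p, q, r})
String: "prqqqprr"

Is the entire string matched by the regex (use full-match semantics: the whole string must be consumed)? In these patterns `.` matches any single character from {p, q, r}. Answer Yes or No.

No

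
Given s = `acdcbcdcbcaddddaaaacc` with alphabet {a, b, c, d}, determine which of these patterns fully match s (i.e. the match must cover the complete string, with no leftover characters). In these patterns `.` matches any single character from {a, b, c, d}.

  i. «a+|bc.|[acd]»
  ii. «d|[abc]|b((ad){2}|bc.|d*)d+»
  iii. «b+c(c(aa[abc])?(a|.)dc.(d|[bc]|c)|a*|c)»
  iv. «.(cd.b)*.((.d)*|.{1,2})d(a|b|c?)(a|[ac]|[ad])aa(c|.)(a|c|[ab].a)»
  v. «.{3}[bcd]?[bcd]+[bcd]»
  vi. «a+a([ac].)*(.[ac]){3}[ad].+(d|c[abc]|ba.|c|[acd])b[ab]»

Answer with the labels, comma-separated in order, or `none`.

iv

i → no match
ii → no match
iii → no match — must start with `b`
iv → match
v → no match
vi → no match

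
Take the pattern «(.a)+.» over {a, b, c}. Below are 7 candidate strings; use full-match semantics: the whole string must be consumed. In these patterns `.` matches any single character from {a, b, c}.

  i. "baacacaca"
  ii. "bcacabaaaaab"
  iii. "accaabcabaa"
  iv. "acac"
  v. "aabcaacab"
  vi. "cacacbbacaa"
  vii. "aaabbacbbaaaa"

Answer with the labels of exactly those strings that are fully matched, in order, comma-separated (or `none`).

none

i. "baacacaca" → no match
ii. "bcacabaaaaab" → no match
iii. "accaabcabaa" → no match
iv. "acac" → no match
v. "aabcaacab" → no match
vi. "cacacbbacaa" → no match
vii → no match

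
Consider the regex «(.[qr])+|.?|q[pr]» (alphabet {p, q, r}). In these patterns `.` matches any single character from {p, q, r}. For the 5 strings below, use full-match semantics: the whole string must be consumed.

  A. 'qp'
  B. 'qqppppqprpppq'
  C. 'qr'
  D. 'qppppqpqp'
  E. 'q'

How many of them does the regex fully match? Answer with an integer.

A → match
B → no match
C → match
D → no match
E → match
Total matched: 3

3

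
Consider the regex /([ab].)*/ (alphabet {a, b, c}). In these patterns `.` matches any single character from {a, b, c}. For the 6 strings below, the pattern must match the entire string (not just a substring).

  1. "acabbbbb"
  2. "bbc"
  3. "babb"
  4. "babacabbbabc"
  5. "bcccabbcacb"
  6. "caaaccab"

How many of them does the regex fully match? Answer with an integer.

1 → match
2 → no match
3 → match
4 → no match
5 → no match
6 → no match
Total matched: 2

2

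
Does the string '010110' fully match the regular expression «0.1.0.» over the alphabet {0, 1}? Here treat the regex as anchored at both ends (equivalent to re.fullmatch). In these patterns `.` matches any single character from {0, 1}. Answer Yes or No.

No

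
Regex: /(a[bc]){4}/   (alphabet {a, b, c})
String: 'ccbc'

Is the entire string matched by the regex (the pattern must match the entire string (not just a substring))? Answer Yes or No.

No

Every match must start with 'a', but 'ccbc' does not.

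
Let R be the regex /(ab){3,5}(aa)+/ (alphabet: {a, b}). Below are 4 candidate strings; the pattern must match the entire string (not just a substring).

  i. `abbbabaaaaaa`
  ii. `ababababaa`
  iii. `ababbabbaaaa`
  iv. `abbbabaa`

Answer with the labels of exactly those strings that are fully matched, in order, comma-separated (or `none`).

ii

i → no match
ii → match
iii → no match
iv → no match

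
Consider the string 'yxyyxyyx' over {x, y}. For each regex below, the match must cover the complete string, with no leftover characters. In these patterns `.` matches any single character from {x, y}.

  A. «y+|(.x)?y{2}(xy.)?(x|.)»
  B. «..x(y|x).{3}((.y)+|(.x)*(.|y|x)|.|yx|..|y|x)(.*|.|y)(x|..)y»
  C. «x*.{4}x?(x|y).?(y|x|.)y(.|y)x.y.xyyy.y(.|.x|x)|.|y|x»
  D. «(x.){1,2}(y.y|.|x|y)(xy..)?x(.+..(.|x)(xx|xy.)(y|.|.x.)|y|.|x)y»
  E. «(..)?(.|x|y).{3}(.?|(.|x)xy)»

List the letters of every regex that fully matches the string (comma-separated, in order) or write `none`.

A → match
B → no match — must end with 'y'
C → no match
D → no match — must start with 'x'
E → no match

A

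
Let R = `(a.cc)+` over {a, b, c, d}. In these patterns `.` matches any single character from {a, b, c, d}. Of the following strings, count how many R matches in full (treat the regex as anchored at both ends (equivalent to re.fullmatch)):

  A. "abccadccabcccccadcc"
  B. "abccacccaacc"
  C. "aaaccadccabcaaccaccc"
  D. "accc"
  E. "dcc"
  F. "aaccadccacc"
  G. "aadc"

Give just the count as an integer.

A → no match
B → match
C → no match
D → match
E → no match — must start with "a"
F → no match
G → no match — must end with "cc"
Total matched: 2

2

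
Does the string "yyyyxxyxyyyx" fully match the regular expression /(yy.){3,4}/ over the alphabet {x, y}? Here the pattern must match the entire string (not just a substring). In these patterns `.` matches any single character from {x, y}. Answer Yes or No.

No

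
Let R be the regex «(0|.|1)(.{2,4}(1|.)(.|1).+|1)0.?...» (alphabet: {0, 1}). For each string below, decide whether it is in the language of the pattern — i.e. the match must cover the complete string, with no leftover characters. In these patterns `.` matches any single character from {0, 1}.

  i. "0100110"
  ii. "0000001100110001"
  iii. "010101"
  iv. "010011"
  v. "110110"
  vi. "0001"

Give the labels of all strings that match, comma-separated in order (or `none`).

i → match
ii → match
iii → match
iv → match
v → match
vi → no match

i, ii, iii, iv, v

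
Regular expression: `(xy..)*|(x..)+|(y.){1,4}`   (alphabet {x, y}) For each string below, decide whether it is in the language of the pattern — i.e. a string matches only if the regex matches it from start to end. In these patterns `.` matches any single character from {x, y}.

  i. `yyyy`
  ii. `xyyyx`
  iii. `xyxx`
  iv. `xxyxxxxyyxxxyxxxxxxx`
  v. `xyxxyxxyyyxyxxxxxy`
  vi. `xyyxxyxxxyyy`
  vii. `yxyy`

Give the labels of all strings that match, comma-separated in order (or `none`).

i → match
ii → no match
iii → match
iv → no match
v → no match
vi → match
vii → match

i, iii, vi, vii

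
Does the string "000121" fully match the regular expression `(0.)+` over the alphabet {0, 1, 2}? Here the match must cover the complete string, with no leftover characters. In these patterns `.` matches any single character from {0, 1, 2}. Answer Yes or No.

No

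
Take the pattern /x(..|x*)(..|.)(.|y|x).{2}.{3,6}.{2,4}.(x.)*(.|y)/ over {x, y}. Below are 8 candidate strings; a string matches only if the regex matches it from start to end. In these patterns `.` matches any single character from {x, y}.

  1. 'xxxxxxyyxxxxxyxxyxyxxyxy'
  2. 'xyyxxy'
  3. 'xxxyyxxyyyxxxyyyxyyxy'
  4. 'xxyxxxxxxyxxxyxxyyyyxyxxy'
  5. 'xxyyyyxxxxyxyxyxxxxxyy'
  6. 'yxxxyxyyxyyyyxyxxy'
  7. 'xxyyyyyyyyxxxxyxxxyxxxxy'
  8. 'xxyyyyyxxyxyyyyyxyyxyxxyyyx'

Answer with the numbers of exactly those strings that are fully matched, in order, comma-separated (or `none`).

5, 7

1 → no match
2 → no match
3 → no match
4 → no match
5 → match
6 → no match — must start with 'x'
7 → match
8 → no match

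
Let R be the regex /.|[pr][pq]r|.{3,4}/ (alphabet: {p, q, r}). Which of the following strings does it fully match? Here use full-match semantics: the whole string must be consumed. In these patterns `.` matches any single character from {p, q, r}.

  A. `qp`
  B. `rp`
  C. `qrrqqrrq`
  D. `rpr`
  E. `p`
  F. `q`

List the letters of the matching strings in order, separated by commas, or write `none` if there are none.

D, E, F

A → no match
B → no match
C → no match
D → match
E → match
F → match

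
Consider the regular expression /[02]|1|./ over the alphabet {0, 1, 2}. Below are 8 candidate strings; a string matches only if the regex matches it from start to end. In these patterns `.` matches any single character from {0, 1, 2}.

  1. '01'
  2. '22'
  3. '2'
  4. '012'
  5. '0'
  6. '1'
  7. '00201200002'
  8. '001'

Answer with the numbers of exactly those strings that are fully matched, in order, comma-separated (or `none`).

3, 5, 6

1. '01' → no match
2. '22' → no match
3. '2' → match
4. '012' → no match
5. '0' → match
6. '1' → match
7. '00201200002' → no match
8. '001' → no match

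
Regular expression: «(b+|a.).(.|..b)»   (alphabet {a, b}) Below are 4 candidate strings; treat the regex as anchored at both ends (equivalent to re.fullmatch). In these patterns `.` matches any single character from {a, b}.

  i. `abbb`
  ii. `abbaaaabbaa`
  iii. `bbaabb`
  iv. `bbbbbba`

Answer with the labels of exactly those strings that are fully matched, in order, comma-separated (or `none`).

i, iii, iv

i. `abbb` → match
ii. `abbaaaabbaa` → no match
iii. `bbaabb` → match
iv. `bbbbbba` → match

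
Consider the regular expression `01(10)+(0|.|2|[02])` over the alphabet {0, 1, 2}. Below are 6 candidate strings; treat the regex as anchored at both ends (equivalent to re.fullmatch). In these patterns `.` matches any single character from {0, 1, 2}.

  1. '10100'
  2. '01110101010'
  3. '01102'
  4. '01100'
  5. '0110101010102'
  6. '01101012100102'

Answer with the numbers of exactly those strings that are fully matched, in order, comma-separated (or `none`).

1 → no match — must start with '0110'
2 → no match — must start with '0110'
3 → match
4 → match
5 → match
6 → no match

3, 4, 5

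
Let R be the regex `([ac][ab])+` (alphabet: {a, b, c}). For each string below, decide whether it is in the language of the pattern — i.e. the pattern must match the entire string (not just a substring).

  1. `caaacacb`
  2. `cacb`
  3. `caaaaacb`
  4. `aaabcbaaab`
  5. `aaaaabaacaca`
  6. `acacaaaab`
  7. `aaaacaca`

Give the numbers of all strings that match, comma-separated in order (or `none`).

1. `caaacacb` → match
2. `cacb` → match
3. `caaaaacb` → match
4. `aaabcbaaab` → match
5. `aaaaabaacaca` → match
6. `acacaaaab` → no match
7. `aaaacaca` → match

1, 2, 3, 4, 5, 7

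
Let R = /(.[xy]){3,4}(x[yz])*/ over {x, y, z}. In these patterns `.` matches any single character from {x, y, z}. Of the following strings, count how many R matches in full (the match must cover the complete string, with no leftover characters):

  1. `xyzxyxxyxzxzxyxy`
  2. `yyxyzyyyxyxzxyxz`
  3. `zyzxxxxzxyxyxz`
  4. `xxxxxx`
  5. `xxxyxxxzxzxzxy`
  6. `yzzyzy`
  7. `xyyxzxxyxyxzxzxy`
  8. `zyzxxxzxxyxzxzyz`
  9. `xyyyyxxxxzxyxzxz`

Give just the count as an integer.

7

1 → match
2 → match
3 → match
4. `xxxxxx` → match
5 → match
6. `yzzyzy` → no match
7 → match
8 → no match
9 → match
Total matched: 7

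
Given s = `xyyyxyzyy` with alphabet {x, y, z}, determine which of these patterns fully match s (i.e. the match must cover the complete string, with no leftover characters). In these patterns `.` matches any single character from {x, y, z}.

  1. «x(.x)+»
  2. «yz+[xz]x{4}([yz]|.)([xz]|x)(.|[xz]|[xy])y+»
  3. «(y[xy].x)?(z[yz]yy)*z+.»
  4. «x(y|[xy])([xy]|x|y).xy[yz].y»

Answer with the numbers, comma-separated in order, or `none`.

1 → no match — must end with `x`
2 → no match — must start with `yz`
3 → no match
4 → match

4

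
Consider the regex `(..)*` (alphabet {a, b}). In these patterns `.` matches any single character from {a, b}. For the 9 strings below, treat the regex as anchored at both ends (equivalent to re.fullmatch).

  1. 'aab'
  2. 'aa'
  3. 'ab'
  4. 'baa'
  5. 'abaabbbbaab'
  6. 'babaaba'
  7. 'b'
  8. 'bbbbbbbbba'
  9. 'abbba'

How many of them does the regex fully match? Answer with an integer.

1 → no match
2 → match
3 → match
4 → no match
5 → no match
6 → no match
7 → no match
8 → match
9 → no match
Total matched: 3

3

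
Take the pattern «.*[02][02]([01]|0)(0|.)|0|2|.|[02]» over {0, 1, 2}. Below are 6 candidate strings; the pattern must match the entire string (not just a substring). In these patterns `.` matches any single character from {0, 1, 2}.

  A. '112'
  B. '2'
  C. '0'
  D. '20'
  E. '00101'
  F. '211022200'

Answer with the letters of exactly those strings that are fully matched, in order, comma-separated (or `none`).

A → no match
B → match
C → match
D → no match
E → no match
F → match

B, C, F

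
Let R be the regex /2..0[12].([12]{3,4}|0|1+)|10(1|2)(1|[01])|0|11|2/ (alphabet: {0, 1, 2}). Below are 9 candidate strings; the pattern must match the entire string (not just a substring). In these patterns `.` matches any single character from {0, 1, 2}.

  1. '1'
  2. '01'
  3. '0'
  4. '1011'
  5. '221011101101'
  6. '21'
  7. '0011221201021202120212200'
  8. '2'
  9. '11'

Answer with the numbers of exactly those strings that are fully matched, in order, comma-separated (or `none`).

1 → no match
2 → no match
3 → match
4 → match
5 → no match
6 → no match
7 → no match
8 → match
9 → match

3, 4, 8, 9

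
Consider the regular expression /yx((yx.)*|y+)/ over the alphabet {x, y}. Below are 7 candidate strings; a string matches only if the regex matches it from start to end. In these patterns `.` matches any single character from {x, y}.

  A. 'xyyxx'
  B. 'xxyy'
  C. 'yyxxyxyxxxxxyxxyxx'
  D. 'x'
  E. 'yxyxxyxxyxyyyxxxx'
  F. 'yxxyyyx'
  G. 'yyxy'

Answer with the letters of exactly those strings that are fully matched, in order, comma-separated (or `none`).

A. 'xyyxx' → no match — must start with 'yx'
B. 'xxyy' → no match — must start with 'yx'
C → no match — must start with 'yx'
D. 'x' → no match — must start with 'yx'
E → no match
F. 'yxxyyyx' → no match
G. 'yyxy' → no match — must start with 'yx'

none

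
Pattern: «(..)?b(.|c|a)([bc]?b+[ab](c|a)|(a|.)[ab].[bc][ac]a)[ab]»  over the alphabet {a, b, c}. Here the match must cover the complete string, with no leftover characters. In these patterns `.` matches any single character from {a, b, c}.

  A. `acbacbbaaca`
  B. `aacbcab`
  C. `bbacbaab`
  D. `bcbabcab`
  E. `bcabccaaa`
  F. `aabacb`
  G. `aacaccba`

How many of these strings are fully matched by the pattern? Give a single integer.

1

A. `acbacbbaaca` → no match
B. `aacbcab` → no match
C. `bbacbaab` → no match
D. `bcbabcab` → no match
E. `bcabccaaa` → match
F. `aabacb` → no match
G. `aacaccba` → no match
Total matched: 1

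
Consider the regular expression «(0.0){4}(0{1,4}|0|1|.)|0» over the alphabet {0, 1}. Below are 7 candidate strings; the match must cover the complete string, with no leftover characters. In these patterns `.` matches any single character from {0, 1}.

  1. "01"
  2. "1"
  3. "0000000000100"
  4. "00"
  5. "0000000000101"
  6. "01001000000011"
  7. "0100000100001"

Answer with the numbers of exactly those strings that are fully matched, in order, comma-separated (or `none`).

3, 5, 7

1 → no match
2 → no match — must start with "0"
3 → match
4 → no match
5 → match
6 → no match
7 → match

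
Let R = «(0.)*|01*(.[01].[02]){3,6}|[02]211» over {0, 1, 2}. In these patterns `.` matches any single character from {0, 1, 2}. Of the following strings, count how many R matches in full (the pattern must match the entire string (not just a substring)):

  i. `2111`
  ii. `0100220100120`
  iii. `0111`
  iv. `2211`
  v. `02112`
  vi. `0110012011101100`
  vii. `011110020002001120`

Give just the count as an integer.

i → no match
ii → match
iii → no match
iv → match
v → no match
vi → no match
vii → no match
Total matched: 2

2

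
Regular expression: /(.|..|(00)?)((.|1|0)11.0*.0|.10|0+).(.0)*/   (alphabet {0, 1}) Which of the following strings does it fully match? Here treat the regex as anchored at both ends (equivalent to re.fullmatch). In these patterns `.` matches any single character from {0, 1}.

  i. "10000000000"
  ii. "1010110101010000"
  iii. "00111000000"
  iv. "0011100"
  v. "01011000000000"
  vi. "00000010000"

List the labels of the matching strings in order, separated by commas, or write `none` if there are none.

i → match
ii → no match
iii → match
iv → no match
v → match
vi → match

i, iii, v, vi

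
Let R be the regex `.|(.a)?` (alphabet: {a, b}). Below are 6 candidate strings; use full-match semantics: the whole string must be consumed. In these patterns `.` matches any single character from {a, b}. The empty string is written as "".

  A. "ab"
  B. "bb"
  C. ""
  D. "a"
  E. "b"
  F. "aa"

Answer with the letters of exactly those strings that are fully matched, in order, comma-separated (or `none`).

C, D, E, F

A. "ab" → no match
B. "bb" → no match
C. "" → match
D. "a" → match
E. "b" → match
F. "aa" → match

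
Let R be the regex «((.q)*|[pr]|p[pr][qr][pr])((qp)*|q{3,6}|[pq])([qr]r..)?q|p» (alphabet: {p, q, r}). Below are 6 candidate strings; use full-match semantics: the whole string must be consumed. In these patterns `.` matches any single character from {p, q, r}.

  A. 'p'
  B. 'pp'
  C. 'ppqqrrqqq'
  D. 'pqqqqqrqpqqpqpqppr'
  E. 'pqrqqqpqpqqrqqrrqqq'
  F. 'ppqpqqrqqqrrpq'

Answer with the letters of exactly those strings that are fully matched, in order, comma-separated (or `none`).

A

A → match
B → no match
C → no match
D → no match
E → no match
F → no match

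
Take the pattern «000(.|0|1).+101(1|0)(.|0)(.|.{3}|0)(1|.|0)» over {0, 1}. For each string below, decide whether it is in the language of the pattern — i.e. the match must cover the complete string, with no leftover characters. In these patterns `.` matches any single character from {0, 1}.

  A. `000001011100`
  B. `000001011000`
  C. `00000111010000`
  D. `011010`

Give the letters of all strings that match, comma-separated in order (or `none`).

A, B, C

A → match
B → match
C → match
D → no match — must start with `000`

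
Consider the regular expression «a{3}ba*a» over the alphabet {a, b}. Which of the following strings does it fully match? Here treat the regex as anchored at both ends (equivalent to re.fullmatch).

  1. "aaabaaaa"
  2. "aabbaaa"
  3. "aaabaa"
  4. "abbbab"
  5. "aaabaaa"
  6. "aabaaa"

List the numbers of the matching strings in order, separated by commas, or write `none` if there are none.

1, 3, 5

1. "aaabaaaa" → match
2. "aabbaaa" → no match
3. "aaabaa" → match
4. "abbbab" → no match — must end with "a"
5. "aaabaaa" → match
6. "aabaaa" → no match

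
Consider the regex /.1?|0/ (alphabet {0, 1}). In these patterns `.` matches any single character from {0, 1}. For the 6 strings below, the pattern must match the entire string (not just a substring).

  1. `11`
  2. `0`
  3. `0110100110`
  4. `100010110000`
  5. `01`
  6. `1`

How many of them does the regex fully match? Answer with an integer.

1 → match
2 → match
3 → no match
4 → no match
5 → match
6 → match
Total matched: 4

4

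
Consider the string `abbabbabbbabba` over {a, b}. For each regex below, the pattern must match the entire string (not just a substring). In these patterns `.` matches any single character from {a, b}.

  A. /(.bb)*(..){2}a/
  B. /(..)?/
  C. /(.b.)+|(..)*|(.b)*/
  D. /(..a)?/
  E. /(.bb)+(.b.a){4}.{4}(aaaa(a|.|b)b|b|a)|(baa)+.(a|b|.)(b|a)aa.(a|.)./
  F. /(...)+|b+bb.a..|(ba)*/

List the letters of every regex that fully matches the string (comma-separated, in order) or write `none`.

A → match
B → no match
C → match
D → no match
E → no match
F → no match

A, C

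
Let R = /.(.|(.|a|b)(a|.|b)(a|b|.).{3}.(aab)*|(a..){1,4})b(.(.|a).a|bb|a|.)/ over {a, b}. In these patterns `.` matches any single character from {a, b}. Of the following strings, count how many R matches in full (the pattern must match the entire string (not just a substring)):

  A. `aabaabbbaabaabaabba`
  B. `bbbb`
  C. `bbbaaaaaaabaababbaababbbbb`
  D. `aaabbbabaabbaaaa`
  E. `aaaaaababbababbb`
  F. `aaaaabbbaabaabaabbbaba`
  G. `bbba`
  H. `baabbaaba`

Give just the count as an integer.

A → match
B. `bbbb` → match
C → no match
D → match
E → match
F → match
G. `bbba` → match
H. `baabbaaba` → match
Total matched: 7

7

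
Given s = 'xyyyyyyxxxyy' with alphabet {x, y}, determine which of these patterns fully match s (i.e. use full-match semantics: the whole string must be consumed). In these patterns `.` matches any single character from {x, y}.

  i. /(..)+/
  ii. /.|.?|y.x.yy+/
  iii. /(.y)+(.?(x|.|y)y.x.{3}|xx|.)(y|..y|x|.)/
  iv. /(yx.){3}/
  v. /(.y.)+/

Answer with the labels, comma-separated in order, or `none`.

i → match
ii → no match
iii → match
iv → no match — must start with 'yx'
v → no match

i, iii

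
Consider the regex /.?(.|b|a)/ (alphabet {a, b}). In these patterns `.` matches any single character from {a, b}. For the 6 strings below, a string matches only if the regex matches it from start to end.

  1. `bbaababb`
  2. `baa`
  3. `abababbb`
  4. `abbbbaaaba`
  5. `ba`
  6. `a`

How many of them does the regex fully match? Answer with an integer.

1. `bbaababb` → no match
2. `baa` → no match
3. `abababbb` → no match
4. `abbbbaaaba` → no match
5. `ba` → match
6. `a` → match
Total matched: 2

2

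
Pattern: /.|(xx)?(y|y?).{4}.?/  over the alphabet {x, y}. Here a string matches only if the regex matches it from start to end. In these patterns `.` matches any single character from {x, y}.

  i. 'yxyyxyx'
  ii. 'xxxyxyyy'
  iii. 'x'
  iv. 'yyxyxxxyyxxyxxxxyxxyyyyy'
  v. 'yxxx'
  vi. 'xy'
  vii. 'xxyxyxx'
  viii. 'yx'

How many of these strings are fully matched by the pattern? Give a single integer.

3

i → no match
ii → no match
iii → match
iv → no match
v → match
vi → no match
vii → match
viii → no match
Total matched: 3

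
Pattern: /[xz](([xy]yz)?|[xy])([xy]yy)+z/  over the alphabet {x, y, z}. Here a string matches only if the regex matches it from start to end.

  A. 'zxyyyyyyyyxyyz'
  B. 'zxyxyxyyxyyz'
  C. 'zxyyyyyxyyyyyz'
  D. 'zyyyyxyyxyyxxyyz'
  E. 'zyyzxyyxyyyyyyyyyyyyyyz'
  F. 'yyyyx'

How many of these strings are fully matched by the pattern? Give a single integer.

3

A → match
B → no match
C → match
D → no match
E → match
F → no match — must end with 'yyz'
Total matched: 3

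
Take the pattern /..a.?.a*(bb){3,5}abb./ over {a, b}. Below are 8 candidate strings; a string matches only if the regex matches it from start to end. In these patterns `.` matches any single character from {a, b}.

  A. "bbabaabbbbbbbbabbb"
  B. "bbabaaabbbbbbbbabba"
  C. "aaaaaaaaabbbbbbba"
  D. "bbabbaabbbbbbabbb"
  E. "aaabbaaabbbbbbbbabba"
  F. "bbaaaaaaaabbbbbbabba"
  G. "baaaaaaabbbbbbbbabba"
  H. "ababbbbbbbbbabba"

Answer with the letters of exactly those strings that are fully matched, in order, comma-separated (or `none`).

A → match
B → match
C → no match
D → match
E → match
F → match
G → match
H → match

A, B, D, E, F, G, H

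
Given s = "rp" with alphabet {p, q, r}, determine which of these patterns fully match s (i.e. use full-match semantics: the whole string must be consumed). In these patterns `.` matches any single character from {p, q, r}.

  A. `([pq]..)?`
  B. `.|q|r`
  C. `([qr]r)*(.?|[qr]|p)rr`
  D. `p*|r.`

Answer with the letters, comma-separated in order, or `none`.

D

A → no match
B → no match
C → no match — must end with "rr"
D → match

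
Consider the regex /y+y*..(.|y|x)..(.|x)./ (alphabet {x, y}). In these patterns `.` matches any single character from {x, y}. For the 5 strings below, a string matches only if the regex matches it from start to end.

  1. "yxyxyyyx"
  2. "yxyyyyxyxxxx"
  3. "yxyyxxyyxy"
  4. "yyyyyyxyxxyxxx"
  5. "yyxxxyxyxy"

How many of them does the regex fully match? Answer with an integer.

1

1. "yxyxyyyx" → match
2. "yxyyyyxyxxxx" → no match
3. "yxyyxxyyxy" → no match
4 → no match
5. "yyxxxyxyxy" → no match
Total matched: 1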